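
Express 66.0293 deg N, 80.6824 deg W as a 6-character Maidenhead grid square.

EP96pa

Shift to the Maidenhead origin (180°W, 90°S): lon 99.3176, lat 156.0293.
Field (20°×10°, letters A–R): 99.3176/20 → 4 → E, 156.0293/10 → 15 → P; chars EP.
Square (2°×1°, digits 0–9): 19.3176/2 → 9, 6.0293/1 → 6; chars 96.
Subsquare (5′×2.5′, letters a–x): 1.3176/0.0833333 → 15 → p, 0.0293/0.0416667 → 0 → a; chars pa.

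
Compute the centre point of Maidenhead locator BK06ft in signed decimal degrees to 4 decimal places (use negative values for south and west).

16.8125, -159.5417

Field B=1, K=10: +1·20° lon, +10·10° lat → SW at lon -160°, lat 10°.
Square 0, 6: +0·2° lon, +6·1° lat → SW at lon -160°, lat 16°.
Subsquare f=5, t=19: +5·0.0833333° lon, +19·0.0416667° lat → SW at lon -159.583°, lat 16.7917°.
Cell spans 0.0833333° lon × 0.0416667° lat. Centre is SW corner plus half of each.
latitude 16.8125, longitude -159.5417.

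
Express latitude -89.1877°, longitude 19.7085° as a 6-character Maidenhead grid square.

JA90ut

Add 180° to longitude and 90° to latitude: 199.7085, 0.8123.
Field: lon ⌊199.7085/20⌋ = 9 → J; lat ⌊0.8123/10⌋ = 0 → A.
Square: lon ⌊19.7085/2⌋ = 9; lat ⌊0.8123/1⌋ = 0.
Subsquare: lon ⌊1.7085/0.0833333⌋ = 20 → u; lat ⌊0.8123/0.0416667⌋ = 19 → t.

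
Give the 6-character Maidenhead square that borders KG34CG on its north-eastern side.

KG34dh

Longitude subsquare c = 2; +1 → 3 = d.
Latitude subsquare g = 6; +1 → 7 = h.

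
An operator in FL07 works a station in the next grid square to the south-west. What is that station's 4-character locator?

EL96

Longitude square 0; −1 → -1, wraps to 9, carry into field.
Longitude field F = 5; −1 → 4 = E.
Latitude square 7; −1 → 6.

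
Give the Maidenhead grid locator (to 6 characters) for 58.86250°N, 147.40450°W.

Add 180° to longitude and 90° to latitude: 32.5955, 148.8625.
Field: lon ⌊32.5955/20⌋ = 1 → B; lat ⌊148.8625/10⌋ = 14 → O.
Square: lon ⌊12.5955/2⌋ = 6; lat ⌊8.8625/1⌋ = 8.
Subsquare: lon ⌊0.5955/0.0833333⌋ = 7 → h; lat ⌊0.8625/0.0416667⌋ = 20 → u.

BO68hu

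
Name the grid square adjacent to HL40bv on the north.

Latitude subsquare v = 21; +1 → 22 = w.
The longitude characters are unchanged.

HL40bw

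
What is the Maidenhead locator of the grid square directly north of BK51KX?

BK52ka

Latitude subsquare x = 23; +1 → 24, wraps to 0 = a, carry into square.
Latitude square 1; +1 → 2.
The longitude characters are unchanged.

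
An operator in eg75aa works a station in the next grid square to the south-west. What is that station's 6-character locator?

EG64xx

Longitude subsquare a = 0; −1 → -1, wraps to 23 = x, carry into square.
Longitude square 7; −1 → 6.
Latitude subsquare a = 0; −1 → -1, wraps to 23 = x, carry into square.
Latitude square 5; −1 → 4.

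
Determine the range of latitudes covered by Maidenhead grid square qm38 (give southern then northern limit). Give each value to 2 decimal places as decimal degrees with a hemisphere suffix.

Field Q=16, M=12: +16·20° lon, +12·10° lat → SW at lon 140°, lat 30°.
Square 3, 8: +3·2° lon, +8·1° lat → SW at lon 146°, lat 38°.
Cell spans 2° lon × 1° lat.
south 38.00° N, north 39.00° N.

38.00° N, 39.00° N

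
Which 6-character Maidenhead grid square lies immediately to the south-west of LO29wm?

LO29vl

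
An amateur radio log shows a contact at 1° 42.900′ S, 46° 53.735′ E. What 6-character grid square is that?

Offset from 180°W / 90°S: lon 226.8956°, lat 88.2850°.
Field: 226.8956/20 → 11 → L, 88.2850/10 → 8 → I; chars LI.
Square: 6.8956/2 → 3, 8.2850/1 → 8; chars 38.
Subsquare: 0.8956/0.0833333 → 10 → k, 0.2850/0.0416667 → 6 → g; chars kg.

LI38kg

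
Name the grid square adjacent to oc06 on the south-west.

Longitude square 0; −1 → -1, wraps to 9, carry into field.
Longitude field O = 14; −1 → 13 = N.
Latitude square 6; −1 → 5.

NC95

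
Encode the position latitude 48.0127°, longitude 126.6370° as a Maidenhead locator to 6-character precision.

Add 180° to longitude and 90° to latitude: 306.6370, 138.0127.
Field (20°×10°, letters A–R): 306.6370/20 → 15 → P, 138.0127/10 → 13 → N; chars PN.
Square (2°×1°, digits 0–9): 6.6370/2 → 3, 8.0127/1 → 8; chars 38.
Subsquare (5′×2.5′, letters a–x): 0.6370/0.0833333 → 7 → h, 0.0127/0.0416667 → 0 → a; chars ha.

PN38ha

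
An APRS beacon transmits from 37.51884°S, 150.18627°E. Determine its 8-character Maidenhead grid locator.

QF52cl25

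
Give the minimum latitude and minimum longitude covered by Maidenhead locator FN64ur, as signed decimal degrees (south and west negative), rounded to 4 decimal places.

Field F=5, N=13: +5·20° lon, +13·10° lat → SW at lon -80°, lat 40°.
Square 6, 4: +6·2° lon, +4·1° lat → SW at lon -68°, lat 44°.
Subsquare u=20, r=17: +20·0.0833333° lon, +17·0.0416667° lat → SW at lon -66.3333°, lat 44.7083°.
latitude 44.7083, longitude -66.3333.

44.7083, -66.3333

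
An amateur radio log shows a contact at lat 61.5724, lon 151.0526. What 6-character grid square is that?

QP51mn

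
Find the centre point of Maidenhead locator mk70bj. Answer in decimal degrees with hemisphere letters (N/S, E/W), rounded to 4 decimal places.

10.3958° N, 74.1250° E

Field M=12, K=10: +12·20° lon, +10·10° lat → SW at lon 60°, lat 10°.
Square 7, 0: +7·2° lon, +0·1° lat → SW at lon 74°, lat 10°.
Subsquare b=1, j=9: +1·0.0833333° lon, +9·0.0416667° lat → SW at lon 74.0833°, lat 10.375°.
Cell spans 0.0833333° lon × 0.0416667° lat. Centre is SW corner plus half of each.
latitude 10.3958° N, longitude 74.1250° E.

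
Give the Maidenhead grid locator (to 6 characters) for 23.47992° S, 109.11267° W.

Shift to the Maidenhead origin (180°W, 90°S): lon 70.8873, lat 66.5201.
Field: 70.8873/20 → 3 → D, 66.5201/10 → 6 → G; chars DG.
Square: 10.8873/2 → 5, 6.5201/1 → 6; chars 56.
Subsquare: 0.8873/0.0833333 → 10 → k, 0.5201/0.0416667 → 12 → m; chars km.

DG56km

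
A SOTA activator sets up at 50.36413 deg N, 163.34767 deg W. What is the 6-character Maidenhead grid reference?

AO80hi

Add 180° to longitude and 90° to latitude: 16.6523, 140.3641.
Field: lon ⌊16.6523/20⌋ = 0 → A; lat ⌊140.3641/10⌋ = 14 → O.
Square: lon ⌊16.6523/2⌋ = 8; lat ⌊0.3641/1⌋ = 0.
Subsquare: lon ⌊0.6523/0.0833333⌋ = 7 → h; lat ⌊0.3641/0.0416667⌋ = 8 → i.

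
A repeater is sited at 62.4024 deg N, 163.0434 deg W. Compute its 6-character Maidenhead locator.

AP82lj

Add 180° to longitude and 90° to latitude: 16.9566, 152.4024.
Field: lon ⌊16.9566/20⌋ = 0 → A; lat ⌊152.4024/10⌋ = 15 → P.
Square: lon ⌊16.9566/2⌋ = 8; lat ⌊2.4024/1⌋ = 2.
Subsquare: lon ⌊0.9566/0.0833333⌋ = 11 → l; lat ⌊0.4024/0.0416667⌋ = 9 → j.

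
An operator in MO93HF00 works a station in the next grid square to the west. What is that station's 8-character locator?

Longitude extended square 0; −1 → -1, wraps to 9, carry into subsquare.
Longitude subsquare h = 7; −1 → 6 = g.
The latitude characters are unchanged.

MO93gf90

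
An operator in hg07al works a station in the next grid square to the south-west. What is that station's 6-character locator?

Longitude subsquare a = 0; −1 → -1, wraps to 23 = x, carry into square.
Longitude square 0; −1 → -1, wraps to 9, carry into field.
Longitude field H = 7; −1 → 6 = G.
Latitude subsquare l = 11; −1 → 10 = k.

GG97xk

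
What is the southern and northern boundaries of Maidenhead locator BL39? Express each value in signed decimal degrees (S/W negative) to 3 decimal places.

29.000, 30.000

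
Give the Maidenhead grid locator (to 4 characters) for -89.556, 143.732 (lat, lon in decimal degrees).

QA10

Add 180° to longitude and 90° to latitude: 323.73, 0.44.
Field: 323.73/20 → 16 → Q, 0.44/10 → 0 → A; chars QA.
Square: 3.73/2 → 1, 0.44/1 → 0; chars 10.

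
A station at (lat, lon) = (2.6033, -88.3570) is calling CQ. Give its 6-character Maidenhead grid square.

EJ52to

Add 180° to longitude and 90° to latitude: 91.6430, 92.6033.
Field (20°×10°, letters A–R): lon ⌊91.6430/20⌋ = 4 → E; lat ⌊92.6033/10⌋ = 9 → J.
Square (2°×1°, digits 0–9): lon ⌊11.6430/2⌋ = 5; lat ⌊2.6033/1⌋ = 2.
Subsquare (5′×2.5′, letters a–x): lon ⌊1.6430/0.0833333⌋ = 19 → t; lat ⌊0.6033/0.0416667⌋ = 14 → o.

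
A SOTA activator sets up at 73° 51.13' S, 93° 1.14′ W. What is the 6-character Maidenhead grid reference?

EB36ld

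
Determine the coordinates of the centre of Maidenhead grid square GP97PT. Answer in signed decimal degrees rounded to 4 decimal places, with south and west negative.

Field G=6, P=15: +6·20° lon, +15·10° lat → SW at lon -60°, lat 60°.
Square 9, 7: +9·2° lon, +7·1° lat → SW at lon -42°, lat 67°.
Subsquare p=15, t=19: +15·0.0833333° lon, +19·0.0416667° lat → SW at lon -40.75°, lat 67.7917°.
Cell spans 0.0833333° lon × 0.0416667° lat. Centre is SW corner plus half of each.
latitude 67.8125, longitude -40.7083.

67.8125, -40.7083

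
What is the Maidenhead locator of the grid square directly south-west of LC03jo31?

LC03jo20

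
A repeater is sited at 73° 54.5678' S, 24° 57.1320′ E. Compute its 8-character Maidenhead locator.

KB26lc41

Shift to the Maidenhead origin (180°W, 90°S): lon 204.95220, lat 16.09054.
Field: lon ⌊204.95220/20⌋ = 10 → K; lat ⌊16.09054/10⌋ = 1 → B.
Square: lon ⌊4.95220/2⌋ = 2; lat ⌊6.09054/1⌋ = 6.
Subsquare: lon ⌊0.95220/0.0833333⌋ = 11 → l; lat ⌊0.09054/0.0416667⌋ = 2 → c.
Extended square: lon ⌊0.03553/0.00833333⌋ = 4; lat ⌊0.00720/0.00416667⌋ = 1.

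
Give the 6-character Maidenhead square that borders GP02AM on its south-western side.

FP92xl

Longitude subsquare a = 0; −1 → -1, wraps to 23 = x, carry into square.
Longitude square 0; −1 → -1, wraps to 9, carry into field.
Longitude field G = 6; −1 → 5 = F.
Latitude subsquare m = 12; −1 → 11 = l.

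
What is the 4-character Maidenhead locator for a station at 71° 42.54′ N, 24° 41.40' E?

Offset from 180°W / 90°S: lon 204.69°, lat 161.71°.
Field: lon ⌊204.69/20⌋ = 10 → K; lat ⌊161.71/10⌋ = 16 → Q.
Square: lon ⌊4.69/2⌋ = 2; lat ⌊1.71/1⌋ = 1.

KQ21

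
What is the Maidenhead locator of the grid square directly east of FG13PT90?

FG13qt00

Longitude extended square 9; +1 → 10, wraps to 0, carry into subsquare.
Longitude subsquare p = 15; +1 → 16 = q.
The latitude characters are unchanged.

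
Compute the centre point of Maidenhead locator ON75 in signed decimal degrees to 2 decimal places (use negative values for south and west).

45.50, 115.00

Field O=14, N=13: +14·20° lon, +13·10° lat → SW at lon 100°, lat 40°.
Square 7, 5: +7·2° lon, +5·1° lat → SW at lon 114°, lat 45°.
Cell spans 2° lon × 1° lat. Centre is SW corner plus half of each.
latitude 45.50, longitude 115.00.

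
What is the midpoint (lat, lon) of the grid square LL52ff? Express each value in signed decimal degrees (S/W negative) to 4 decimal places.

22.2292, 50.4583

Field L=11, L=11: +11·20° lon, +11·10° lat → SW at lon 40°, lat 20°.
Square 5, 2: +5·2° lon, +2·1° lat → SW at lon 50°, lat 22°.
Subsquare f=5, f=5: +5·0.0833333° lon, +5·0.0416667° lat → SW at lon 50.4167°, lat 22.2083°.
Cell spans 0.0833333° lon × 0.0416667° lat. Centre is SW corner plus half of each.
latitude 22.2292, longitude 50.4583.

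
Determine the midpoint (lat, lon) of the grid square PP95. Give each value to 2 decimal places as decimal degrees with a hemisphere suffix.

65.50° N, 139.00° E

Field P=15, P=15: +15·20° lon, +15·10° lat → SW at lon 120°, lat 60°.
Square 9, 5: +9·2° lon, +5·1° lat → SW at lon 138°, lat 65°.
Cell spans 2° lon × 1° lat. Centre is SW corner plus half of each.
latitude 65.50° N, longitude 139.00° E.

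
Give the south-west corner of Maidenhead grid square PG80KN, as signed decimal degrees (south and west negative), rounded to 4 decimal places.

Field P=15, G=6: +15·20° lon, +6·10° lat → SW at lon 120°, lat -30°.
Square 8, 0: +8·2° lon, +0·1° lat → SW at lon 136°, lat -30°.
Subsquare k=10, n=13: +10·0.0833333° lon, +13·0.0416667° lat → SW at lon 136.833°, lat -29.4583°.
latitude -29.4583, longitude 136.8333.

-29.4583, 136.8333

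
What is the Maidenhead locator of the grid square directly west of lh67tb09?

LH67sb99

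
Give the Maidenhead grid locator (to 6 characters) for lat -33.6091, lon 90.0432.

Add 180° to longitude and 90° to latitude: 270.0432, 56.3909.
Field: 270.0432/20 → 13 → N, 56.3909/10 → 5 → F; chars NF.
Square: 10.0432/2 → 5, 6.3909/1 → 6; chars 56.
Subsquare: 0.0432/0.0833333 → 0 → a, 0.3909/0.0416667 → 9 → j; chars aj.

NF56aj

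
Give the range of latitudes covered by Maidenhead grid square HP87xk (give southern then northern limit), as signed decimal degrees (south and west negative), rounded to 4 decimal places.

Field H=7, P=15: +7·20° lon, +15·10° lat → SW at lon -40°, lat 60°.
Square 8, 7: +8·2° lon, +7·1° lat → SW at lon -24°, lat 67°.
Subsquare x=23, k=10: +23·0.0833333° lon, +10·0.0416667° lat → SW at lon -22.0833°, lat 67.4167°.
Cell spans 0.0833333° lon × 0.0416667° lat.
south 67.4167, north 67.4583.

67.4167, 67.4583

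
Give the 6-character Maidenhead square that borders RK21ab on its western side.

RK11xb

Longitude subsquare a = 0; −1 → -1, wraps to 23 = x, carry into square.
Longitude square 2; −1 → 1.
The latitude characters are unchanged.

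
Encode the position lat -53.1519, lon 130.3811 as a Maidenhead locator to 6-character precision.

Add 180° to longitude and 90° to latitude: 310.3811, 36.8481.
Field: 310.3811/20 → 15 → P, 36.8481/10 → 3 → D; chars PD.
Square: 10.3811/2 → 5, 6.8481/1 → 6; chars 56.
Subsquare: 0.3811/0.0833333 → 4 → e, 0.8481/0.0416667 → 20 → u; chars eu.

PD56eu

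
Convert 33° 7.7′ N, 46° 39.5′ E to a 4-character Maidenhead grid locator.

LM33

Offset from 180°W / 90°S: lon 226.66°, lat 123.13°.
Field (20°×10°, letters A–R): lon ⌊226.66/20⌋ = 11 → L; lat ⌊123.13/10⌋ = 12 → M.
Square (2°×1°, digits 0–9): lon ⌊6.66/2⌋ = 3; lat ⌊3.13/1⌋ = 3.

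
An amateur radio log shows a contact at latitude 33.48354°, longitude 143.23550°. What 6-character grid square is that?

QM13ol

Offset from 180°W / 90°S: lon 323.2355°, lat 123.4835°.
Field: lon ⌊323.2355/20⌋ = 16 → Q; lat ⌊123.4835/10⌋ = 12 → M.
Square: lon ⌊3.2355/2⌋ = 1; lat ⌊3.4835/1⌋ = 3.
Subsquare: lon ⌊1.2355/0.0833333⌋ = 14 → o; lat ⌊0.4835/0.0416667⌋ = 11 → l.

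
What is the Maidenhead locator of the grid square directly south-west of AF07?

Longitude square 0; −1 → -1, wraps to 9, carry into field.
Longitude field A = 0; −1 → -1, wraps to 17 = R, wrapping around the antimeridian.
Latitude square 7; −1 → 6.

RF96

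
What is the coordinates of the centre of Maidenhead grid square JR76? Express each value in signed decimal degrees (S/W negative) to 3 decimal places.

Field J=9, R=17: +9·20° lon, +17·10° lat → SW at lon 0°, lat 80°.
Square 7, 6: +7·2° lon, +6·1° lat → SW at lon 14°, lat 86°.
Cell spans 2° lon × 1° lat. Centre is SW corner plus half of each.
latitude 86.500, longitude 15.000.

86.500, 15.000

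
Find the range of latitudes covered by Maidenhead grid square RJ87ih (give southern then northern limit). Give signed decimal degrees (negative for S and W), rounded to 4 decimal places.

7.2917, 7.3333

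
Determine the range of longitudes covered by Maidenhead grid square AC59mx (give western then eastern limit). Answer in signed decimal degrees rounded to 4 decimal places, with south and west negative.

-169.0000, -168.9167

Field A=0, C=2: +0·20° lon, +2·10° lat → SW at lon -180°, lat -70°.
Square 5, 9: +5·2° lon, +9·1° lat → SW at lon -170°, lat -61°.
Subsquare m=12, x=23: +12·0.0833333° lon, +23·0.0416667° lat → SW at lon -169°, lat -60.0417°.
Cell spans 0.0833333° lon × 0.0416667° lat.
west -169.0000, east -168.9167.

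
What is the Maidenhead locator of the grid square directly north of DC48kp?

DC48kq

Latitude subsquare p = 15; +1 → 16 = q.
The longitude characters are unchanged.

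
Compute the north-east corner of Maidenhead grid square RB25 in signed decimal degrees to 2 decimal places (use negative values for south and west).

-74.00, 166.00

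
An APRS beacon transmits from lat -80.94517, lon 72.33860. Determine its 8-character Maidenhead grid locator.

Shift to the Maidenhead origin (180°W, 90°S): lon 252.33860, lat 9.05483.
Field: lon ⌊252.33860/20⌋ = 12 → M; lat ⌊9.05483/10⌋ = 0 → A.
Square: lon ⌊12.33860/2⌋ = 6; lat ⌊9.05483/1⌋ = 9.
Subsquare: lon ⌊0.33860/0.0833333⌋ = 4 → e; lat ⌊0.05483/0.0416667⌋ = 1 → b.
Extended square: lon ⌊0.00527/0.00833333⌋ = 0; lat ⌊0.01316/0.00416667⌋ = 3.

MA69eb03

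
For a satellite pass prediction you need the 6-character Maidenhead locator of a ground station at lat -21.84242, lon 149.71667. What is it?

QG48ud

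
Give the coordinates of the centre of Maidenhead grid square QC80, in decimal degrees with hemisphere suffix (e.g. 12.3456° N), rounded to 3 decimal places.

69.500° S, 157.000° E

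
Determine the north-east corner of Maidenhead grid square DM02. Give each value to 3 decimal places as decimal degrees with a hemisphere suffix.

33.000° N, 118.000° W

Field D=3, M=12: +3·20° lon, +12·10° lat → SW at lon -120°, lat 30°.
Square 0, 2: +0·2° lon, +2·1° lat → SW at lon -120°, lat 32°.
Cell spans 2° lon × 1° lat. NE corner is SW corner plus one full cell.
latitude 33.000° N, longitude 118.000° W.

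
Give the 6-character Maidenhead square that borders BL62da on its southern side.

BL61dx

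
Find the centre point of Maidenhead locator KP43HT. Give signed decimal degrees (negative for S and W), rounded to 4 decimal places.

Field K=10, P=15: +10·20° lon, +15·10° lat → SW at lon 20°, lat 60°.
Square 4, 3: +4·2° lon, +3·1° lat → SW at lon 28°, lat 63°.
Subsquare h=7, t=19: +7·0.0833333° lon, +19·0.0416667° lat → SW at lon 28.5833°, lat 63.7917°.
Cell spans 0.0833333° lon × 0.0416667° lat. Centre is SW corner plus half of each.
latitude 63.8125, longitude 28.6250.

63.8125, 28.6250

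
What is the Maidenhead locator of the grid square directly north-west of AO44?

AO35

Longitude square 4; −1 → 3.
Latitude square 4; +1 → 5.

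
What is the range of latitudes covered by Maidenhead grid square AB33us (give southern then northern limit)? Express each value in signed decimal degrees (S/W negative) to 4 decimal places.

Field A=0, B=1: +0·20° lon, +1·10° lat → SW at lon -180°, lat -80°.
Square 3, 3: +3·2° lon, +3·1° lat → SW at lon -174°, lat -77°.
Subsquare u=20, s=18: +20·0.0833333° lon, +18·0.0416667° lat → SW at lon -172.333°, lat -76.25°.
Cell spans 0.0833333° lon × 0.0416667° lat.
south -76.2500, north -76.2083.

-76.2500, -76.2083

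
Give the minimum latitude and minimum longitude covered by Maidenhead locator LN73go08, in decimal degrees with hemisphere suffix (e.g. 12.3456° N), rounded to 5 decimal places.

43.61667° N, 54.50000° E

Field L=11, N=13: +11·20° lon, +13·10° lat → SW at lon 40°, lat 40°.
Square 7, 3: +7·2° lon, +3·1° lat → SW at lon 54°, lat 43°.
Subsquare g=6, o=14: +6·0.0833333° lon, +14·0.0416667° lat → SW at lon 54.5°, lat 43.5833°.
Extended square 0, 8: +0·0.00833333° lon, +8·0.00416667° lat → SW at lon 54.5°, lat 43.6167°.
latitude 43.61667° N, longitude 54.50000° E.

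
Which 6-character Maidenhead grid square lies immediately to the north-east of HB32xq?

HB42ar

Longitude subsquare x = 23; +1 → 24, wraps to 0 = a, carry into square.
Longitude square 3; +1 → 4.
Latitude subsquare q = 16; +1 → 17 = r.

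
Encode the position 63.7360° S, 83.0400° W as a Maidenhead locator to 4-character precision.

Shift to the Maidenhead origin (180°W, 90°S): lon 96.96, lat 26.26.
Field: 96.96/20 → 4 → E, 26.26/10 → 2 → C; chars EC.
Square: 16.96/2 → 8, 6.26/1 → 6; chars 86.

EC86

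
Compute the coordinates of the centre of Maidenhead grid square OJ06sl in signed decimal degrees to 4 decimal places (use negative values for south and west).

Field O=14, J=9: +14·20° lon, +9·10° lat → SW at lon 100°, lat 0°.
Square 0, 6: +0·2° lon, +6·1° lat → SW at lon 100°, lat 6°.
Subsquare s=18, l=11: +18·0.0833333° lon, +11·0.0416667° lat → SW at lon 101.5°, lat 6.45833°.
Cell spans 0.0833333° lon × 0.0416667° lat. Centre is SW corner plus half of each.
latitude 6.4792, longitude 101.5417.

6.4792, 101.5417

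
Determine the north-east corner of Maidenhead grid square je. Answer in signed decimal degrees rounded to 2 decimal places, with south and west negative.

-40.00, 20.00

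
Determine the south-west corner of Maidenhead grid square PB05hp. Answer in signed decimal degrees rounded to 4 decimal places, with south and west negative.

Field P=15, B=1: +15·20° lon, +1·10° lat → SW at lon 120°, lat -80°.
Square 0, 5: +0·2° lon, +5·1° lat → SW at lon 120°, lat -75°.
Subsquare h=7, p=15: +7·0.0833333° lon, +15·0.0416667° lat → SW at lon 120.583°, lat -74.375°.
latitude -74.3750, longitude 120.5833.

-74.3750, 120.5833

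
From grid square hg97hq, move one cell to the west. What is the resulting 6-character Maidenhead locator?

HG97gq

Longitude subsquare h = 7; −1 → 6 = g.
The latitude characters are unchanged.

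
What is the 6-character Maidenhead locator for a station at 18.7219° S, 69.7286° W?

Add 180° to longitude and 90° to latitude: 110.2714, 71.2781.
Field: lon ⌊110.2714/20⌋ = 5 → F; lat ⌊71.2781/10⌋ = 7 → H.
Square: lon ⌊10.2714/2⌋ = 5; lat ⌊1.2781/1⌋ = 1.
Subsquare: lon ⌊0.2714/0.0833333⌋ = 3 → d; lat ⌊0.2781/0.0416667⌋ = 6 → g.

FH51dg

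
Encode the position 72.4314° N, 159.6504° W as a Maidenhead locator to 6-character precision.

Shift to the Maidenhead origin (180°W, 90°S): lon 20.3496, lat 162.4314.
Field: lon ⌊20.3496/20⌋ = 1 → B; lat ⌊162.4314/10⌋ = 16 → Q.
Square: lon ⌊0.3496/2⌋ = 0; lat ⌊2.4314/1⌋ = 2.
Subsquare: lon ⌊0.3496/0.0833333⌋ = 4 → e; lat ⌊0.4314/0.0416667⌋ = 10 → k.

BQ02ek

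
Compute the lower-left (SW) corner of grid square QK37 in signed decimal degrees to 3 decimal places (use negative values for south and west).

17.000, 146.000

Field Q=16, K=10: +16·20° lon, +10·10° lat → SW at lon 140°, lat 10°.
Square 3, 7: +3·2° lon, +7·1° lat → SW at lon 146°, lat 17°.
latitude 17.000, longitude 146.000.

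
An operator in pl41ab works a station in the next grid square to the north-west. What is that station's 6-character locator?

Longitude subsquare a = 0; −1 → -1, wraps to 23 = x, carry into square.
Longitude square 4; −1 → 3.
Latitude subsquare b = 1; +1 → 2 = c.

PL31xc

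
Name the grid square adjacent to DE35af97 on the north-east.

DE35bf08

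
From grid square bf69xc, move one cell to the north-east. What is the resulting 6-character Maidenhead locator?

Longitude subsquare x = 23; +1 → 24, wraps to 0 = a, carry into square.
Longitude square 6; +1 → 7.
Latitude subsquare c = 2; +1 → 3 = d.

BF79ad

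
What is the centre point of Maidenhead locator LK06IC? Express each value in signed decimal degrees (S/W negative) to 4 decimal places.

Field L=11, K=10: +11·20° lon, +10·10° lat → SW at lon 40°, lat 10°.
Square 0, 6: +0·2° lon, +6·1° lat → SW at lon 40°, lat 16°.
Subsquare i=8, c=2: +8·0.0833333° lon, +2·0.0416667° lat → SW at lon 40.6667°, lat 16.0833°.
Cell spans 0.0833333° lon × 0.0416667° lat. Centre is SW corner plus half of each.
latitude 16.1042, longitude 40.7083.

16.1042, 40.7083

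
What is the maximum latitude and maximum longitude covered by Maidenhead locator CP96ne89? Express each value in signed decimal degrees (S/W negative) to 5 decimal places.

Field C=2, P=15: +2·20° lon, +15·10° lat → SW at lon -140°, lat 60°.
Square 9, 6: +9·2° lon, +6·1° lat → SW at lon -122°, lat 66°.
Subsquare n=13, e=4: +13·0.0833333° lon, +4·0.0416667° lat → SW at lon -120.917°, lat 66.1667°.
Extended square 8, 9: +8·0.00833333° lon, +9·0.00416667° lat → SW at lon -120.85°, lat 66.2042°.
Cell spans 0.00833333° lon × 0.00416667° lat. NE corner is SW corner plus one full cell.
latitude 66.20833, longitude -120.84167.

66.20833, -120.84167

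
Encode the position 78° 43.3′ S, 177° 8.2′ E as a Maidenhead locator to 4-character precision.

Add 180° to longitude and 90° to latitude: 357.14, 11.28.
Field (20°×10°, letters A–R): 357.14/20 → 17 → R, 11.28/10 → 1 → B; chars RB.
Square (2°×1°, digits 0–9): 17.14/2 → 8, 1.28/1 → 1; chars 81.

RB81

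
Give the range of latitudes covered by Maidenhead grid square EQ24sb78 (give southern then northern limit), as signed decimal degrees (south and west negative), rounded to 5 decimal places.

Field E=4, Q=16: +4·20° lon, +16·10° lat → SW at lon -100°, lat 70°.
Square 2, 4: +2·2° lon, +4·1° lat → SW at lon -96°, lat 74°.
Subsquare s=18, b=1: +18·0.0833333° lon, +1·0.0416667° lat → SW at lon -94.5°, lat 74.0417°.
Extended square 7, 8: +7·0.00833333° lon, +8·0.00416667° lat → SW at lon -94.4417°, lat 74.075°.
Cell spans 0.00833333° lon × 0.00416667° lat.
south 74.07500, north 74.07917.

74.07500, 74.07917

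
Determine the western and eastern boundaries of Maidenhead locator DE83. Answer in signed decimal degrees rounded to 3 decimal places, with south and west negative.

-104.000, -102.000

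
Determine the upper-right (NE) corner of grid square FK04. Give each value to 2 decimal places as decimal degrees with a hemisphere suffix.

15.00° N, 78.00° W

Field F=5, K=10: +5·20° lon, +10·10° lat → SW at lon -80°, lat 10°.
Square 0, 4: +0·2° lon, +4·1° lat → SW at lon -80°, lat 14°.
Cell spans 2° lon × 1° lat. NE corner is SW corner plus one full cell.
latitude 15.00° N, longitude 78.00° W.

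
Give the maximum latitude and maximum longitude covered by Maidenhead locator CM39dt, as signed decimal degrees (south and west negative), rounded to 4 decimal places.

39.8333, -133.6667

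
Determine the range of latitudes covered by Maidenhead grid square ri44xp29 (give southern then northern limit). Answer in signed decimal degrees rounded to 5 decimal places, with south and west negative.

-5.33750, -5.33333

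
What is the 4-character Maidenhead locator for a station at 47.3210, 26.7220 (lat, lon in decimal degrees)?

KN37

Add 180° to longitude and 90° to latitude: 206.72, 137.32.
Field: lon ⌊206.72/20⌋ = 10 → K; lat ⌊137.32/10⌋ = 13 → N.
Square: lon ⌊6.72/2⌋ = 3; lat ⌊7.32/1⌋ = 7.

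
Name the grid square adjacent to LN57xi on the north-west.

LN57wj

Longitude subsquare x = 23; −1 → 22 = w.
Latitude subsquare i = 8; +1 → 9 = j.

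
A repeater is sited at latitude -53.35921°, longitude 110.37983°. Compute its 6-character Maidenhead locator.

OD56ep

Add 180° to longitude and 90° to latitude: 290.3798, 36.6408.
Field: 290.3798/20 → 14 → O, 36.6408/10 → 3 → D; chars OD.
Square: 10.3798/2 → 5, 6.6408/1 → 6; chars 56.
Subsquare: 0.3798/0.0833333 → 4 → e, 0.6408/0.0416667 → 15 → p; chars ep.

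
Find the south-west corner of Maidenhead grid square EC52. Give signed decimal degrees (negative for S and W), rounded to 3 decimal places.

Field E=4, C=2: +4·20° lon, +2·10° lat → SW at lon -100°, lat -70°.
Square 5, 2: +5·2° lon, +2·1° lat → SW at lon -90°, lat -68°.
latitude -68.000, longitude -90.000.

-68.000, -90.000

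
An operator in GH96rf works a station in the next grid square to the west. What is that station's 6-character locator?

Longitude subsquare r = 17; −1 → 16 = q.
The latitude characters are unchanged.

GH96qf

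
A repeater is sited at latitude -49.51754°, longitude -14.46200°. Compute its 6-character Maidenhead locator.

IE20sl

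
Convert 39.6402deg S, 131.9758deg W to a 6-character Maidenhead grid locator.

Offset from 180°W / 90°S: lon 48.0242°, lat 50.3598°.
Field: lon ⌊48.0242/20⌋ = 2 → C; lat ⌊50.3598/10⌋ = 5 → F.
Square: lon ⌊8.0242/2⌋ = 4; lat ⌊0.3598/1⌋ = 0.
Subsquare: lon ⌊0.0242/0.0833333⌋ = 0 → a; lat ⌊0.3598/0.0416667⌋ = 8 → i.

CF40ai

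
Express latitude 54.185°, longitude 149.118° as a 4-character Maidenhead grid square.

Shift to the Maidenhead origin (180°W, 90°S): lon 329.12, lat 144.19.
Field (20°×10°, letters A–R): 329.12/20 → 16 → Q, 144.19/10 → 14 → O; chars QO.
Square (2°×1°, digits 0–9): 9.12/2 → 4, 4.19/1 → 4; chars 44.

QO44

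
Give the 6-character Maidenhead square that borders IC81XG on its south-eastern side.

IC91af

Longitude subsquare x = 23; +1 → 24, wraps to 0 = a, carry into square.
Longitude square 8; +1 → 9.
Latitude subsquare g = 6; −1 → 5 = f.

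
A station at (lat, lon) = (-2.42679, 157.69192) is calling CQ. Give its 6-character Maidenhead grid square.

Offset from 180°W / 90°S: lon 337.6919°, lat 87.5732°.
Field: 337.6919/20 → 16 → Q, 87.5732/10 → 8 → I; chars QI.
Square: 17.6919/2 → 8, 7.5732/1 → 7; chars 87.
Subsquare: 1.6919/0.0833333 → 20 → u, 0.5732/0.0416667 → 13 → n; chars un.

QI87un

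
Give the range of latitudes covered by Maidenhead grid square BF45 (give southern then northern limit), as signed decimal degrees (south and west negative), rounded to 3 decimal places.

Field B=1, F=5: +1·20° lon, +5·10° lat → SW at lon -160°, lat -40°.
Square 4, 5: +4·2° lon, +5·1° lat → SW at lon -152°, lat -35°.
Cell spans 2° lon × 1° lat.
south -35.000, north -34.000.

-35.000, -34.000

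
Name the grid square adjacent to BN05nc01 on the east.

BN05nc11

Longitude extended square 0; +1 → 1.
The latitude characters are unchanged.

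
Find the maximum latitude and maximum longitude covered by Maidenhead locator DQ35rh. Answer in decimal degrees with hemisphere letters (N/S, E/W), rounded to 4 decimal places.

75.3333° N, 112.5000° W

Field D=3, Q=16: +3·20° lon, +16·10° lat → SW at lon -120°, lat 70°.
Square 3, 5: +3·2° lon, +5·1° lat → SW at lon -114°, lat 75°.
Subsquare r=17, h=7: +17·0.0833333° lon, +7·0.0416667° lat → SW at lon -112.583°, lat 75.2917°.
Cell spans 0.0833333° lon × 0.0416667° lat. NE corner is SW corner plus one full cell.
latitude 75.3333° N, longitude 112.5000° W.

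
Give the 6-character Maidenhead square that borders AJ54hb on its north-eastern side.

AJ54ic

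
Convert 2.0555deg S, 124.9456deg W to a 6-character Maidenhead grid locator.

CI77mw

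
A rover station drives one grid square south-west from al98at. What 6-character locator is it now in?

AL88xs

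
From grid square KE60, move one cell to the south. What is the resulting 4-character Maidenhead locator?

KD69

Latitude square 0; −1 → -1, wraps to 9, carry into field.
Latitude field E = 4; −1 → 3 = D.
The longitude characters are unchanged.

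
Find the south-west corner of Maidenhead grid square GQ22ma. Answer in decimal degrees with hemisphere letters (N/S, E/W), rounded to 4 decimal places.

Field G=6, Q=16: +6·20° lon, +16·10° lat → SW at lon -60°, lat 70°.
Square 2, 2: +2·2° lon, +2·1° lat → SW at lon -56°, lat 72°.
Subsquare m=12, a=0: +12·0.0833333° lon, +0·0.0416667° lat → SW at lon -55°, lat 72°.
latitude 72.0000° N, longitude 55.0000° W.

72.0000° N, 55.0000° W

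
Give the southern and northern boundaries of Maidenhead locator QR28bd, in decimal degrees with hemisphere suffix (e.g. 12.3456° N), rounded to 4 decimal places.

Field Q=16, R=17: +16·20° lon, +17·10° lat → SW at lon 140°, lat 80°.
Square 2, 8: +2·2° lon, +8·1° lat → SW at lon 144°, lat 88°.
Subsquare b=1, d=3: +1·0.0833333° lon, +3·0.0416667° lat → SW at lon 144.083°, lat 88.125°.
Cell spans 0.0833333° lon × 0.0416667° lat.
south 88.1250° N, north 88.1667° N.

88.1250° N, 88.1667° N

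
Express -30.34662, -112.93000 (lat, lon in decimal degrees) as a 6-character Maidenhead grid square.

DF39mp

Shift to the Maidenhead origin (180°W, 90°S): lon 67.0700, lat 59.6534.
Field: 67.0700/20 → 3 → D, 59.6534/10 → 5 → F; chars DF.
Square: 7.0700/2 → 3, 9.6534/1 → 9; chars 39.
Subsquare: 1.0700/0.0833333 → 12 → m, 0.6534/0.0416667 → 15 → p; chars mp.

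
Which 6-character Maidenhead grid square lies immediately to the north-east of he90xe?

Longitude subsquare x = 23; +1 → 24, wraps to 0 = a, carry into square.
Longitude square 9; +1 → 10, wraps to 0, carry into field.
Longitude field H = 7; +1 → 8 = I.
Latitude subsquare e = 4; +1 → 5 = f.

IE00af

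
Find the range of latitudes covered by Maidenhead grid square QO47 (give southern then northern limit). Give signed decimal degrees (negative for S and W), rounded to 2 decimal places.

Field Q=16, O=14: +16·20° lon, +14·10° lat → SW at lon 140°, lat 50°.
Square 4, 7: +4·2° lon, +7·1° lat → SW at lon 148°, lat 57°.
Cell spans 2° lon × 1° lat.
south 57.00, north 58.00.

57.00, 58.00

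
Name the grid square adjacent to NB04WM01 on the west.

NB04vm91

Longitude extended square 0; −1 → -1, wraps to 9, carry into subsquare.
Longitude subsquare w = 22; −1 → 21 = v.
The latitude characters are unchanged.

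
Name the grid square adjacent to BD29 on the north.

BE20

Latitude square 9; +1 → 10, wraps to 0, carry into field.
Latitude field D = 3; +1 → 4 = E.
The longitude characters are unchanged.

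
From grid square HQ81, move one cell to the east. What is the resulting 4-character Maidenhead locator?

HQ91

Longitude square 8; +1 → 9.
The latitude characters are unchanged.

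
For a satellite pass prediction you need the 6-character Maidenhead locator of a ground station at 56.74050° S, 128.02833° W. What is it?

Offset from 180°W / 90°S: lon 51.9717°, lat 33.2595°.
Field: 51.9717/20 → 2 → C, 33.2595/10 → 3 → D; chars CD.
Square: 11.9717/2 → 5, 3.2595/1 → 3; chars 53.
Subsquare: 1.9717/0.0833333 → 23 → x, 0.2595/0.0416667 → 6 → g; chars xg.

CD53xg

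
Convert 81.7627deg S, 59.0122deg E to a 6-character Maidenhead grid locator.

LA98mf

Offset from 180°W / 90°S: lon 239.0122°, lat 8.2373°.
Field (20°×10°, letters A–R): 239.0122/20 → 11 → L, 8.2373/10 → 0 → A; chars LA.
Square (2°×1°, digits 0–9): 19.0122/2 → 9, 8.2373/1 → 8; chars 98.
Subsquare (5′×2.5′, letters a–x): 1.0122/0.0833333 → 12 → m, 0.2373/0.0416667 → 5 → f; chars mf.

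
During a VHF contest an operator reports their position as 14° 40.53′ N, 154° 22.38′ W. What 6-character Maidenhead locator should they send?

BK24tq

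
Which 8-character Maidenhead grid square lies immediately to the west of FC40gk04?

Longitude extended square 0; −1 → -1, wraps to 9, carry into subsquare.
Longitude subsquare g = 6; −1 → 5 = f.
The latitude characters are unchanged.

FC40fk94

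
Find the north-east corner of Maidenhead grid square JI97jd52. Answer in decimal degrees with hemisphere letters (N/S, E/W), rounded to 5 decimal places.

2.86250° S, 18.80000° E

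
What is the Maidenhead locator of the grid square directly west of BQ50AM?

BQ40xm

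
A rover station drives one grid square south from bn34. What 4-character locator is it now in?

Latitude square 4; −1 → 3.
The longitude characters are unchanged.

BN33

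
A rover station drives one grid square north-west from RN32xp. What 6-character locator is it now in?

RN32wq

Longitude subsquare x = 23; −1 → 22 = w.
Latitude subsquare p = 15; +1 → 16 = q.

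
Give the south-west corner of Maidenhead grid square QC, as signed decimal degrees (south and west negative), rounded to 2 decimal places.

Field Q=16, C=2: +16·20° lon, +2·10° lat → SW at lon 140°, lat -70°.
latitude -70.00, longitude 140.00.

-70.00, 140.00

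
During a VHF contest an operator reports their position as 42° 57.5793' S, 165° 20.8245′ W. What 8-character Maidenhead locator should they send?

AE77ha89

Shift to the Maidenhead origin (180°W, 90°S): lon 14.65293, lat 47.04035.
Field: 14.65293/20 → 0 → A, 47.04035/10 → 4 → E; chars AE.
Square: 14.65293/2 → 7, 7.04035/1 → 7; chars 77.
Subsquare: 0.65293/0.0833333 → 7 → h, 0.04035/0.0416667 → 0 → a; chars ha.
Extended square: 0.06959/0.00833333 → 8, 0.04035/0.00416667 → 9; chars 89.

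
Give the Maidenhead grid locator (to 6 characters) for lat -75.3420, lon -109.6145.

Offset from 180°W / 90°S: lon 70.3855°, lat 14.6580°.
Field: 70.3855/20 → 3 → D, 14.6580/10 → 1 → B; chars DB.
Square: 10.3855/2 → 5, 4.6580/1 → 4; chars 54.
Subsquare: 0.3855/0.0833333 → 4 → e, 0.6580/0.0416667 → 15 → p; chars ep.

DB54ep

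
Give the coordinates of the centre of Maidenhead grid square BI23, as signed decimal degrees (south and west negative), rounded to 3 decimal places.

Field B=1, I=8: +1·20° lon, +8·10° lat → SW at lon -160°, lat -10°.
Square 2, 3: +2·2° lon, +3·1° lat → SW at lon -156°, lat -7°.
Cell spans 2° lon × 1° lat. Centre is SW corner plus half of each.
latitude -6.500, longitude -155.000.

-6.500, -155.000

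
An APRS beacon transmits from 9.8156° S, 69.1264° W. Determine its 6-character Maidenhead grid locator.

Offset from 180°W / 90°S: lon 110.8736°, lat 80.1844°.
Field: lon ⌊110.8736/20⌋ = 5 → F; lat ⌊80.1844/10⌋ = 8 → I.
Square: lon ⌊10.8736/2⌋ = 5; lat ⌊0.1844/1⌋ = 0.
Subsquare: lon ⌊0.8736/0.0833333⌋ = 10 → k; lat ⌊0.1844/0.0416667⌋ = 4 → e.

FI50ke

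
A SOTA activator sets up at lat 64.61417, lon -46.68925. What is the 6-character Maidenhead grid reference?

Offset from 180°W / 90°S: lon 133.3107°, lat 154.6142°.
Field (20°×10°, letters A–R): lon ⌊133.3107/20⌋ = 6 → G; lat ⌊154.6142/10⌋ = 15 → P.
Square (2°×1°, digits 0–9): lon ⌊13.3107/2⌋ = 6; lat ⌊4.6142/1⌋ = 4.
Subsquare (5′×2.5′, letters a–x): lon ⌊1.3107/0.0833333⌋ = 15 → p; lat ⌊0.6142/0.0416667⌋ = 14 → o.

GP64po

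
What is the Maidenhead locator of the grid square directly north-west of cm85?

Longitude square 8; −1 → 7.
Latitude square 5; +1 → 6.

CM76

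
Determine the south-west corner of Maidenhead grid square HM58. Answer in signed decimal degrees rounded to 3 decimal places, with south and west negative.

38.000, -30.000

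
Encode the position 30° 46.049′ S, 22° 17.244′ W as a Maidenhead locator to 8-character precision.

Shift to the Maidenhead origin (180°W, 90°S): lon 157.71260, lat 59.23252.
Field: lon ⌊157.71260/20⌋ = 7 → H; lat ⌊59.23252/10⌋ = 5 → F.
Square: lon ⌊17.71260/2⌋ = 8; lat ⌊9.23252/1⌋ = 9.
Subsquare: lon ⌊1.71260/0.0833333⌋ = 20 → u; lat ⌊0.23252/0.0416667⌋ = 5 → f.
Extended square: lon ⌊0.04593/0.00833333⌋ = 5; lat ⌊0.02418/0.00416667⌋ = 5.

HF89uf55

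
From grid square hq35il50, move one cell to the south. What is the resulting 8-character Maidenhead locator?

HQ35ik59

Latitude extended square 0; −1 → -1, wraps to 9, carry into subsquare.
Latitude subsquare l = 11; −1 → 10 = k.
The longitude characters are unchanged.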